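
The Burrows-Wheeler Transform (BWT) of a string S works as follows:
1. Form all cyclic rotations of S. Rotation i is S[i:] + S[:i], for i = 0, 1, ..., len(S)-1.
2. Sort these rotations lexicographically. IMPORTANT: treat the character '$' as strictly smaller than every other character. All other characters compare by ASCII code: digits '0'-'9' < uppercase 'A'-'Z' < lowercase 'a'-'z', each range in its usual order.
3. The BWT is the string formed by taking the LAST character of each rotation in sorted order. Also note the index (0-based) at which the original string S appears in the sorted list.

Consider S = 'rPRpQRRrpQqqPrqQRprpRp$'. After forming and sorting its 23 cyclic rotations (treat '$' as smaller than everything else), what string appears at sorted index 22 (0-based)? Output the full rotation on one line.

Answer: rqQRprpRp$rPRpQRRrpQqqP

Derivation:
All 23 rotations (rotation i = S[i:]+S[:i]):
  rot[0] = rPRpQRRrpQqqPrqQRprpRp$
  rot[1] = PRpQRRrpQqqPrqQRprpRp$r
  rot[2] = RpQRRrpQqqPrqQRprpRp$rP
  rot[3] = pQRRrpQqqPrqQRprpRp$rPR
  rot[4] = QRRrpQqqPrqQRprpRp$rPRp
  rot[5] = RRrpQqqPrqQRprpRp$rPRpQ
  rot[6] = RrpQqqPrqQRprpRp$rPRpQR
  rot[7] = rpQqqPrqQRprpRp$rPRpQRR
  rot[8] = pQqqPrqQRprpRp$rPRpQRRr
  rot[9] = QqqPrqQRprpRp$rPRpQRRrp
  rot[10] = qqPrqQRprpRp$rPRpQRRrpQ
  rot[11] = qPrqQRprpRp$rPRpQRRrpQq
  rot[12] = PrqQRprpRp$rPRpQRRrpQqq
  rot[13] = rqQRprpRp$rPRpQRRrpQqqP
  rot[14] = qQRprpRp$rPRpQRRrpQqqPr
  rot[15] = QRprpRp$rPRpQRRrpQqqPrq
  rot[16] = RprpRp$rPRpQRRrpQqqPrqQ
  rot[17] = prpRp$rPRpQRRrpQqqPrqQR
  rot[18] = rpRp$rPRpQRRrpQqqPrqQRp
  rot[19] = pRp$rPRpQRRrpQqqPrqQRpr
  rot[20] = Rp$rPRpQRRrpQqqPrqQRprp
  rot[21] = p$rPRpQRRrpQqqPrqQRprpR
  rot[22] = $rPRpQRRrpQqqPrqQRprpRp
Sorted (with $ < everything):
  sorted[0] = $rPRpQRRrpQqqPrqQRprpRp
  sorted[1] = PRpQRRrpQqqPrqQRprpRp$r
  sorted[2] = PrqQRprpRp$rPRpQRRrpQqq
  sorted[3] = QRRrpQqqPrqQRprpRp$rPRp
  sorted[4] = QRprpRp$rPRpQRRrpQqqPrq
  sorted[5] = QqqPrqQRprpRp$rPRpQRRrp
  sorted[6] = RRrpQqqPrqQRprpRp$rPRpQ
  sorted[7] = Rp$rPRpQRRrpQqqPrqQRprp
  sorted[8] = RpQRRrpQqqPrqQRprpRp$rP
  sorted[9] = RprpRp$rPRpQRRrpQqqPrqQ
  sorted[10] = RrpQqqPrqQRprpRp$rPRpQR
  sorted[11] = p$rPRpQRRrpQqqPrqQRprpR
  sorted[12] = pQRRrpQqqPrqQRprpRp$rPR
  sorted[13] = pQqqPrqQRprpRp$rPRpQRRr
  sorted[14] = pRp$rPRpQRRrpQqqPrqQRpr
  sorted[15] = prpRp$rPRpQRRrpQqqPrqQR
  sorted[16] = qPrqQRprpRp$rPRpQRRrpQq
  sorted[17] = qQRprpRp$rPRpQRRrpQqqPr
  sorted[18] = qqPrqQRprpRp$rPRpQRRrpQ
  sorted[19] = rPRpQRRrpQqqPrqQRprpRp$
  sorted[20] = rpQqqPrqQRprpRp$rPRpQRR
  sorted[21] = rpRp$rPRpQRRrpQqqPrqQRp
  sorted[22] = rqQRprpRp$rPRpQRRrpQqqP
sorted[22] = rqQRprpRp$rPRpQRRrpQqqP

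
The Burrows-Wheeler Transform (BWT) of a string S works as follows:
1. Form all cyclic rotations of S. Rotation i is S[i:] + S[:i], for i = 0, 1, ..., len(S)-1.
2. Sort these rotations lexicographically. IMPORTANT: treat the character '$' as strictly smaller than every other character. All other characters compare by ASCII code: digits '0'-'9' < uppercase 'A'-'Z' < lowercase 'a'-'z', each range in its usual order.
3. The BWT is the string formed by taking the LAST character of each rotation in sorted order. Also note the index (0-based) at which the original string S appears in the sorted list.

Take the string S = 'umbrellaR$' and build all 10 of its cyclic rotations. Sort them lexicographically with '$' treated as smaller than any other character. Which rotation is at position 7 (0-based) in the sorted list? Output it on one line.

All 10 rotations (rotation i = S[i:]+S[:i]):
  rot[0] = umbrellaR$
  rot[1] = mbrellaR$u
  rot[2] = brellaR$um
  rot[3] = rellaR$umb
  rot[4] = ellaR$umbr
  rot[5] = llaR$umbre
  rot[6] = laR$umbrel
  rot[7] = aR$umbrell
  rot[8] = R$umbrella
  rot[9] = $umbrellaR
Sorted (with $ < everything):
  sorted[0] = $umbrellaR
  sorted[1] = R$umbrella
  sorted[2] = aR$umbrell
  sorted[3] = brellaR$um
  sorted[4] = ellaR$umbr
  sorted[5] = laR$umbrel
  sorted[6] = llaR$umbre
  sorted[7] = mbrellaR$u
  sorted[8] = rellaR$umb
  sorted[9] = umbrellaR$
sorted[7] = mbrellaR$u

Answer: mbrellaR$u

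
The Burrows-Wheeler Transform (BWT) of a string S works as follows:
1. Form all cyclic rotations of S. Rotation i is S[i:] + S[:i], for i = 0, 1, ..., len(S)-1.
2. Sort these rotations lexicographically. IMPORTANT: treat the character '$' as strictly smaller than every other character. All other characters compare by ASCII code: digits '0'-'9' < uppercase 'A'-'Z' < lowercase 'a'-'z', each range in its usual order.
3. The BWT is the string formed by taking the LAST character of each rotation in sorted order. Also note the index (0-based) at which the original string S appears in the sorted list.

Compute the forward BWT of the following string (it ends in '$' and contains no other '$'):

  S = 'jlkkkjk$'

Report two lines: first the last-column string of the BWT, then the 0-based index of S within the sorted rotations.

All 8 rotations (rotation i = S[i:]+S[:i]):
  rot[0] = jlkkkjk$
  rot[1] = lkkkjk$j
  rot[2] = kkkjk$jl
  rot[3] = kkjk$jlk
  rot[4] = kjk$jlkk
  rot[5] = jk$jlkkk
  rot[6] = k$jlkkkj
  rot[7] = $jlkkkjk
Sorted (with $ < everything):
  sorted[0] = $jlkkkjk  (last char: 'k')
  sorted[1] = jk$jlkkk  (last char: 'k')
  sorted[2] = jlkkkjk$  (last char: '$')
  sorted[3] = k$jlkkkj  (last char: 'j')
  sorted[4] = kjk$jlkk  (last char: 'k')
  sorted[5] = kkjk$jlk  (last char: 'k')
  sorted[6] = kkkjk$jl  (last char: 'l')
  sorted[7] = lkkkjk$j  (last char: 'j')
Last column: kk$jkklj
Original string S is at sorted index 2

Answer: kk$jkklj
2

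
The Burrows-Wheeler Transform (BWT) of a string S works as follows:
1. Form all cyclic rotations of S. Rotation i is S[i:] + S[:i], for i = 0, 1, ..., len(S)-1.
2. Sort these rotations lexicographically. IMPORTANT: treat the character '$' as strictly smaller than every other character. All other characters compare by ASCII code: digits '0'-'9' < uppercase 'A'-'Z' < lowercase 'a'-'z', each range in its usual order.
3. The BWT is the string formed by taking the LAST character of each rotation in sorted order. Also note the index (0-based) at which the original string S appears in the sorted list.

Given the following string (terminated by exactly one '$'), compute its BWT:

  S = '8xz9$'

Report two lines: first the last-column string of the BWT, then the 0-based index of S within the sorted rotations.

Answer: 9$z8x
1

Derivation:
All 5 rotations (rotation i = S[i:]+S[:i]):
  rot[0] = 8xz9$
  rot[1] = xz9$8
  rot[2] = z9$8x
  rot[3] = 9$8xz
  rot[4] = $8xz9
Sorted (with $ < everything):
  sorted[0] = $8xz9  (last char: '9')
  sorted[1] = 8xz9$  (last char: '$')
  sorted[2] = 9$8xz  (last char: 'z')
  sorted[3] = xz9$8  (last char: '8')
  sorted[4] = z9$8x  (last char: 'x')
Last column: 9$z8x
Original string S is at sorted index 1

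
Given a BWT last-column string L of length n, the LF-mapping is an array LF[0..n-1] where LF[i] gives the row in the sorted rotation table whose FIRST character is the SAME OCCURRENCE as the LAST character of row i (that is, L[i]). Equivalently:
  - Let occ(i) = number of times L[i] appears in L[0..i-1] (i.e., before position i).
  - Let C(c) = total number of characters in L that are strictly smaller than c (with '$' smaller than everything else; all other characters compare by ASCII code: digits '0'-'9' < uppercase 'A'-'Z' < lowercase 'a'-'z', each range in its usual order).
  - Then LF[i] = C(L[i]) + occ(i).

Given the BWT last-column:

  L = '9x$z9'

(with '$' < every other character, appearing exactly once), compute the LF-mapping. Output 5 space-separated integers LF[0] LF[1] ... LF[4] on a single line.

Char counts: '$':1, '9':2, 'x':1, 'z':1
C (first-col start): C('$')=0, C('9')=1, C('x')=3, C('z')=4
L[0]='9': occ=0, LF[0]=C('9')+0=1+0=1
L[1]='x': occ=0, LF[1]=C('x')+0=3+0=3
L[2]='$': occ=0, LF[2]=C('$')+0=0+0=0
L[3]='z': occ=0, LF[3]=C('z')+0=4+0=4
L[4]='9': occ=1, LF[4]=C('9')+1=1+1=2

Answer: 1 3 0 4 2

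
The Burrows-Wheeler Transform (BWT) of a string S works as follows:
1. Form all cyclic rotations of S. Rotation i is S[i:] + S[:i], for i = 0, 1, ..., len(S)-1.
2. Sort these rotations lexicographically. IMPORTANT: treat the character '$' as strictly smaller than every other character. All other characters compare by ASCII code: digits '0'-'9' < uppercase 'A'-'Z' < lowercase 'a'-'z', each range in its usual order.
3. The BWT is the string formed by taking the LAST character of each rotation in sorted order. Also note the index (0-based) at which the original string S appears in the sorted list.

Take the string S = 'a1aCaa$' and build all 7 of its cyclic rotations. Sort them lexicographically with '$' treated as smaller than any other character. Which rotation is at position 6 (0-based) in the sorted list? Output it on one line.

All 7 rotations (rotation i = S[i:]+S[:i]):
  rot[0] = a1aCaa$
  rot[1] = 1aCaa$a
  rot[2] = aCaa$a1
  rot[3] = Caa$a1a
  rot[4] = aa$a1aC
  rot[5] = a$a1aCa
  rot[6] = $a1aCaa
Sorted (with $ < everything):
  sorted[0] = $a1aCaa
  sorted[1] = 1aCaa$a
  sorted[2] = Caa$a1a
  sorted[3] = a$a1aCa
  sorted[4] = a1aCaa$
  sorted[5] = aCaa$a1
  sorted[6] = aa$a1aC
sorted[6] = aa$a1aC

Answer: aa$a1aC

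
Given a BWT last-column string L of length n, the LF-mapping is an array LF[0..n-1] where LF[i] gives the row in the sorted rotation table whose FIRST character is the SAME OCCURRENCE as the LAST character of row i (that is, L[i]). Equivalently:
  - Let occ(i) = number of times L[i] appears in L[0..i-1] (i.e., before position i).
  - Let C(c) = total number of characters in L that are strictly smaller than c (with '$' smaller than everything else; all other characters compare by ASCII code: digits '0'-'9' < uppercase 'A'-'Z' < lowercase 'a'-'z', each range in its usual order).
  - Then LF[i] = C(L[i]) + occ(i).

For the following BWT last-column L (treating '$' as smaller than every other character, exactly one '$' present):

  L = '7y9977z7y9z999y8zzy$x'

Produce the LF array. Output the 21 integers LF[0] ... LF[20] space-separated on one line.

Answer: 1 13 6 7 2 3 17 4 14 8 18 9 10 11 15 5 19 20 16 0 12

Derivation:
Char counts: '$':1, '7':4, '8':1, '9':6, 'x':1, 'y':4, 'z':4
C (first-col start): C('$')=0, C('7')=1, C('8')=5, C('9')=6, C('x')=12, C('y')=13, C('z')=17
L[0]='7': occ=0, LF[0]=C('7')+0=1+0=1
L[1]='y': occ=0, LF[1]=C('y')+0=13+0=13
L[2]='9': occ=0, LF[2]=C('9')+0=6+0=6
L[3]='9': occ=1, LF[3]=C('9')+1=6+1=7
L[4]='7': occ=1, LF[4]=C('7')+1=1+1=2
L[5]='7': occ=2, LF[5]=C('7')+2=1+2=3
L[6]='z': occ=0, LF[6]=C('z')+0=17+0=17
L[7]='7': occ=3, LF[7]=C('7')+3=1+3=4
L[8]='y': occ=1, LF[8]=C('y')+1=13+1=14
L[9]='9': occ=2, LF[9]=C('9')+2=6+2=8
L[10]='z': occ=1, LF[10]=C('z')+1=17+1=18
L[11]='9': occ=3, LF[11]=C('9')+3=6+3=9
L[12]='9': occ=4, LF[12]=C('9')+4=6+4=10
L[13]='9': occ=5, LF[13]=C('9')+5=6+5=11
L[14]='y': occ=2, LF[14]=C('y')+2=13+2=15
L[15]='8': occ=0, LF[15]=C('8')+0=5+0=5
L[16]='z': occ=2, LF[16]=C('z')+2=17+2=19
L[17]='z': occ=3, LF[17]=C('z')+3=17+3=20
L[18]='y': occ=3, LF[18]=C('y')+3=13+3=16
L[19]='$': occ=0, LF[19]=C('$')+0=0+0=0
L[20]='x': occ=0, LF[20]=C('x')+0=12+0=12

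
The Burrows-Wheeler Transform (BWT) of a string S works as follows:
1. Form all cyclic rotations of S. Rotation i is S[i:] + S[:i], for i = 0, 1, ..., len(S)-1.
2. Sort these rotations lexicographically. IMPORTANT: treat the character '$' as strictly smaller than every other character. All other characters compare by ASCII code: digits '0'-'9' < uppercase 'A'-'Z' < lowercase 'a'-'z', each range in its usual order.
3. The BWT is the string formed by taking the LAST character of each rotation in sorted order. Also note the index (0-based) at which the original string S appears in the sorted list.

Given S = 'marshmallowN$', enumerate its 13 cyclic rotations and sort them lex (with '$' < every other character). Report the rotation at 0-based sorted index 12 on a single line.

Answer: wN$marshmallo

Derivation:
All 13 rotations (rotation i = S[i:]+S[:i]):
  rot[0] = marshmallowN$
  rot[1] = arshmallowN$m
  rot[2] = rshmallowN$ma
  rot[3] = shmallowN$mar
  rot[4] = hmallowN$mars
  rot[5] = mallowN$marsh
  rot[6] = allowN$marshm
  rot[7] = llowN$marshma
  rot[8] = lowN$marshmal
  rot[9] = owN$marshmall
  rot[10] = wN$marshmallo
  rot[11] = N$marshmallow
  rot[12] = $marshmallowN
Sorted (with $ < everything):
  sorted[0] = $marshmallowN
  sorted[1] = N$marshmallow
  sorted[2] = allowN$marshm
  sorted[3] = arshmallowN$m
  sorted[4] = hmallowN$mars
  sorted[5] = llowN$marshma
  sorted[6] = lowN$marshmal
  sorted[7] = mallowN$marsh
  sorted[8] = marshmallowN$
  sorted[9] = owN$marshmall
  sorted[10] = rshmallowN$ma
  sorted[11] = shmallowN$mar
  sorted[12] = wN$marshmallo
sorted[12] = wN$marshmallo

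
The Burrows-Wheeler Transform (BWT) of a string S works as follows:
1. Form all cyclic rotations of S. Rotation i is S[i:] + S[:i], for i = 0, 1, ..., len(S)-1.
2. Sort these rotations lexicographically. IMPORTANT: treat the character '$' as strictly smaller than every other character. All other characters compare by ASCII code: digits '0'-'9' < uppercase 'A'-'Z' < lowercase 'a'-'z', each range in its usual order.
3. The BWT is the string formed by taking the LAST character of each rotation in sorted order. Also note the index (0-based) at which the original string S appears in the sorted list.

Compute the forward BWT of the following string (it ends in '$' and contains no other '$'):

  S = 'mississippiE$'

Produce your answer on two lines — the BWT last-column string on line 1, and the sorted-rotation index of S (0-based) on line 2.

All 13 rotations (rotation i = S[i:]+S[:i]):
  rot[0] = mississippiE$
  rot[1] = ississippiE$m
  rot[2] = ssissippiE$mi
  rot[3] = sissippiE$mis
  rot[4] = issippiE$miss
  rot[5] = ssippiE$missi
  rot[6] = sippiE$missis
  rot[7] = ippiE$mississ
  rot[8] = ppiE$mississi
  rot[9] = piE$mississip
  rot[10] = iE$mississipp
  rot[11] = E$mississippi
  rot[12] = $mississippiE
Sorted (with $ < everything):
  sorted[0] = $mississippiE  (last char: 'E')
  sorted[1] = E$mississippi  (last char: 'i')
  sorted[2] = iE$mississipp  (last char: 'p')
  sorted[3] = ippiE$mississ  (last char: 's')
  sorted[4] = issippiE$miss  (last char: 's')
  sorted[5] = ississippiE$m  (last char: 'm')
  sorted[6] = mississippiE$  (last char: '$')
  sorted[7] = piE$mississip  (last char: 'p')
  sorted[8] = ppiE$mississi  (last char: 'i')
  sorted[9] = sippiE$missis  (last char: 's')
  sorted[10] = sissippiE$mis  (last char: 's')
  sorted[11] = ssippiE$missi  (last char: 'i')
  sorted[12] = ssissippiE$mi  (last char: 'i')
Last column: Eipssm$pissii
Original string S is at sorted index 6

Answer: Eipssm$pissii
6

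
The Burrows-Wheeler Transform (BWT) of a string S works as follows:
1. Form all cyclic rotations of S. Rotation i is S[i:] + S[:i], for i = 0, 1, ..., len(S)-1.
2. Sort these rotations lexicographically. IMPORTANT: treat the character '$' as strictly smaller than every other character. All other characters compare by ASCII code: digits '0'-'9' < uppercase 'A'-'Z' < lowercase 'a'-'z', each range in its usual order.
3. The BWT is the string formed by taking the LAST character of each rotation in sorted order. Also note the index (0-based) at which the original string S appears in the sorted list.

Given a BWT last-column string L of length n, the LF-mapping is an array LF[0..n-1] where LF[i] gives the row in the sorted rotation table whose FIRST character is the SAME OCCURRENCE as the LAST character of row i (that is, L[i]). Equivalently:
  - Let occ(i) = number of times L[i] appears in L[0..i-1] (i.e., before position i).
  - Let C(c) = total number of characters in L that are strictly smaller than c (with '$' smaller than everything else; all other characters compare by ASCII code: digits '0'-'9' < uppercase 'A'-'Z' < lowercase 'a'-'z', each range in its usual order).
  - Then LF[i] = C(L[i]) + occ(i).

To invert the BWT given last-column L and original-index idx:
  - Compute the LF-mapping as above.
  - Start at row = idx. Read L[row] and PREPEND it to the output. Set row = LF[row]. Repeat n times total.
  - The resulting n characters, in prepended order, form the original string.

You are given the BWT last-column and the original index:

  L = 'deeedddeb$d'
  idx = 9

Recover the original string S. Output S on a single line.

Answer: eddddeebed$

Derivation:
LF mapping: 2 7 8 9 3 4 5 10 1 0 6
Walk LF starting at row 9, prepending L[row]:
  step 1: row=9, L[9]='$', prepend. Next row=LF[9]=0
  step 2: row=0, L[0]='d', prepend. Next row=LF[0]=2
  step 3: row=2, L[2]='e', prepend. Next row=LF[2]=8
  step 4: row=8, L[8]='b', prepend. Next row=LF[8]=1
  step 5: row=1, L[1]='e', prepend. Next row=LF[1]=7
  step 6: row=7, L[7]='e', prepend. Next row=LF[7]=10
  step 7: row=10, L[10]='d', prepend. Next row=LF[10]=6
  step 8: row=6, L[6]='d', prepend. Next row=LF[6]=5
  step 9: row=5, L[5]='d', prepend. Next row=LF[5]=4
  step 10: row=4, L[4]='d', prepend. Next row=LF[4]=3
  step 11: row=3, L[3]='e', prepend. Next row=LF[3]=9
Reversed output: eddddeebed$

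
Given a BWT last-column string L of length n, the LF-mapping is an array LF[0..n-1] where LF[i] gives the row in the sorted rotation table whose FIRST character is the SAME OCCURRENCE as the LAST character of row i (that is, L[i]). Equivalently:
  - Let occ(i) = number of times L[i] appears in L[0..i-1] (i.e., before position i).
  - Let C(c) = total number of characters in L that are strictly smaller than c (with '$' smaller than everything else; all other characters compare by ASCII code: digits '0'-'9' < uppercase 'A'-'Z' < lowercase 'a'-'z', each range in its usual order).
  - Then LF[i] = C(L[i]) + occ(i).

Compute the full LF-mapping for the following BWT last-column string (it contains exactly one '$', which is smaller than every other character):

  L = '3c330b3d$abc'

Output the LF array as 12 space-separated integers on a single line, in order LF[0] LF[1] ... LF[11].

Char counts: '$':1, '0':1, '3':4, 'a':1, 'b':2, 'c':2, 'd':1
C (first-col start): C('$')=0, C('0')=1, C('3')=2, C('a')=6, C('b')=7, C('c')=9, C('d')=11
L[0]='3': occ=0, LF[0]=C('3')+0=2+0=2
L[1]='c': occ=0, LF[1]=C('c')+0=9+0=9
L[2]='3': occ=1, LF[2]=C('3')+1=2+1=3
L[3]='3': occ=2, LF[3]=C('3')+2=2+2=4
L[4]='0': occ=0, LF[4]=C('0')+0=1+0=1
L[5]='b': occ=0, LF[5]=C('b')+0=7+0=7
L[6]='3': occ=3, LF[6]=C('3')+3=2+3=5
L[7]='d': occ=0, LF[7]=C('d')+0=11+0=11
L[8]='$': occ=0, LF[8]=C('$')+0=0+0=0
L[9]='a': occ=0, LF[9]=C('a')+0=6+0=6
L[10]='b': occ=1, LF[10]=C('b')+1=7+1=8
L[11]='c': occ=1, LF[11]=C('c')+1=9+1=10

Answer: 2 9 3 4 1 7 5 11 0 6 8 10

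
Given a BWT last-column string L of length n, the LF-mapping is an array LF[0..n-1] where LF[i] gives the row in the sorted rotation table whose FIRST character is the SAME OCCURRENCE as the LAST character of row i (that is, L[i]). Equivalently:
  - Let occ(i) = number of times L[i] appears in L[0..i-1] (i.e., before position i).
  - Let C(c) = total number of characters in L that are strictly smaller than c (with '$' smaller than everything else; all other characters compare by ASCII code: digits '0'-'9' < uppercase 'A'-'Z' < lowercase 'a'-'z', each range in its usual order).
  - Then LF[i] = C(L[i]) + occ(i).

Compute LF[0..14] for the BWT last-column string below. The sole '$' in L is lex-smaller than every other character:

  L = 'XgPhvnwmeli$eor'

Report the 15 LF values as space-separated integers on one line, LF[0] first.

Answer: 2 5 1 6 13 10 14 9 3 8 7 0 4 11 12

Derivation:
Char counts: '$':1, 'P':1, 'X':1, 'e':2, 'g':1, 'h':1, 'i':1, 'l':1, 'm':1, 'n':1, 'o':1, 'r':1, 'v':1, 'w':1
C (first-col start): C('$')=0, C('P')=1, C('X')=2, C('e')=3, C('g')=5, C('h')=6, C('i')=7, C('l')=8, C('m')=9, C('n')=10, C('o')=11, C('r')=12, C('v')=13, C('w')=14
L[0]='X': occ=0, LF[0]=C('X')+0=2+0=2
L[1]='g': occ=0, LF[1]=C('g')+0=5+0=5
L[2]='P': occ=0, LF[2]=C('P')+0=1+0=1
L[3]='h': occ=0, LF[3]=C('h')+0=6+0=6
L[4]='v': occ=0, LF[4]=C('v')+0=13+0=13
L[5]='n': occ=0, LF[5]=C('n')+0=10+0=10
L[6]='w': occ=0, LF[6]=C('w')+0=14+0=14
L[7]='m': occ=0, LF[7]=C('m')+0=9+0=9
L[8]='e': occ=0, LF[8]=C('e')+0=3+0=3
L[9]='l': occ=0, LF[9]=C('l')+0=8+0=8
L[10]='i': occ=0, LF[10]=C('i')+0=7+0=7
L[11]='$': occ=0, LF[11]=C('$')+0=0+0=0
L[12]='e': occ=1, LF[12]=C('e')+1=3+1=4
L[13]='o': occ=0, LF[13]=C('o')+0=11+0=11
L[14]='r': occ=0, LF[14]=C('r')+0=12+0=12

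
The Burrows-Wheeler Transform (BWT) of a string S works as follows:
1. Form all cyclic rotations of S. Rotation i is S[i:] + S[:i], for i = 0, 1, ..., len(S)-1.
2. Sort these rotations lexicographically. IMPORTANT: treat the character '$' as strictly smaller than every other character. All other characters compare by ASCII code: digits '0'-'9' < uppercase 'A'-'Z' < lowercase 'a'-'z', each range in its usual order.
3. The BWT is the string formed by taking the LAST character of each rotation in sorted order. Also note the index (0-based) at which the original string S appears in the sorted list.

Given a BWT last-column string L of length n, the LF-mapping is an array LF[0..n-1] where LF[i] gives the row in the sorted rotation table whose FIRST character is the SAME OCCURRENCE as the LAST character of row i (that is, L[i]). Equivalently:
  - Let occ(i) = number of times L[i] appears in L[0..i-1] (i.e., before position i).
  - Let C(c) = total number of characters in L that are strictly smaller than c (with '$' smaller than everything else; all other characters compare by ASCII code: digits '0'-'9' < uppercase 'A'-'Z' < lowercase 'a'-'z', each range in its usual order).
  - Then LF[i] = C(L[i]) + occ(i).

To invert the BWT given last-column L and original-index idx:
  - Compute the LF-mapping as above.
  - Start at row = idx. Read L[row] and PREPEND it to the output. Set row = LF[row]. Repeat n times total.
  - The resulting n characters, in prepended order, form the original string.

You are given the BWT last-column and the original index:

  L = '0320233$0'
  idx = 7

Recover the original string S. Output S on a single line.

Answer: 32200330$

Derivation:
LF mapping: 1 6 4 2 5 7 8 0 3
Walk LF starting at row 7, prepending L[row]:
  step 1: row=7, L[7]='$', prepend. Next row=LF[7]=0
  step 2: row=0, L[0]='0', prepend. Next row=LF[0]=1
  step 3: row=1, L[1]='3', prepend. Next row=LF[1]=6
  step 4: row=6, L[6]='3', prepend. Next row=LF[6]=8
  step 5: row=8, L[8]='0', prepend. Next row=LF[8]=3
  step 6: row=3, L[3]='0', prepend. Next row=LF[3]=2
  step 7: row=2, L[2]='2', prepend. Next row=LF[2]=4
  step 8: row=4, L[4]='2', prepend. Next row=LF[4]=5
  step 9: row=5, L[5]='3', prepend. Next row=LF[5]=7
Reversed output: 32200330$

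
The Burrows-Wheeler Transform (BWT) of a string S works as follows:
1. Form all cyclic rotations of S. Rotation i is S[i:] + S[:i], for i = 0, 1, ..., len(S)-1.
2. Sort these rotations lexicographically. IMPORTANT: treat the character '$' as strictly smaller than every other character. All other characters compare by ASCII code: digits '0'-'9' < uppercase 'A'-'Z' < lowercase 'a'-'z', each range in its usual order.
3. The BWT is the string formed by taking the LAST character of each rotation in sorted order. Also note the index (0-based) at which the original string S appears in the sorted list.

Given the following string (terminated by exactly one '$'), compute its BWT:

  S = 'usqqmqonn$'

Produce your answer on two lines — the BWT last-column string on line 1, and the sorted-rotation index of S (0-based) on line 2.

All 10 rotations (rotation i = S[i:]+S[:i]):
  rot[0] = usqqmqonn$
  rot[1] = sqqmqonn$u
  rot[2] = qqmqonn$us
  rot[3] = qmqonn$usq
  rot[4] = mqonn$usqq
  rot[5] = qonn$usqqm
  rot[6] = onn$usqqmq
  rot[7] = nn$usqqmqo
  rot[8] = n$usqqmqon
  rot[9] = $usqqmqonn
Sorted (with $ < everything):
  sorted[0] = $usqqmqonn  (last char: 'n')
  sorted[1] = mqonn$usqq  (last char: 'q')
  sorted[2] = n$usqqmqon  (last char: 'n')
  sorted[3] = nn$usqqmqo  (last char: 'o')
  sorted[4] = onn$usqqmq  (last char: 'q')
  sorted[5] = qmqonn$usq  (last char: 'q')
  sorted[6] = qonn$usqqm  (last char: 'm')
  sorted[7] = qqmqonn$us  (last char: 's')
  sorted[8] = sqqmqonn$u  (last char: 'u')
  sorted[9] = usqqmqonn$  (last char: '$')
Last column: nqnoqqmsu$
Original string S is at sorted index 9

Answer: nqnoqqmsu$
9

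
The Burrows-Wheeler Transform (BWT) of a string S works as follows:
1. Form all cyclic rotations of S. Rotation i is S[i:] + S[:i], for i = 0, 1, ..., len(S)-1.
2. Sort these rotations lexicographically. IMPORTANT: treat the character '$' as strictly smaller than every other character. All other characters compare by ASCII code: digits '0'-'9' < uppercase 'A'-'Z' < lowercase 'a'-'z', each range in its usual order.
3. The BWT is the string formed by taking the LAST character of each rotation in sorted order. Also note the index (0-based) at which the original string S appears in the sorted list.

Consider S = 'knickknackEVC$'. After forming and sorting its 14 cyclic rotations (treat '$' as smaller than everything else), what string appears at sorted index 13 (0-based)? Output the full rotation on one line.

All 14 rotations (rotation i = S[i:]+S[:i]):
  rot[0] = knickknackEVC$
  rot[1] = nickknackEVC$k
  rot[2] = ickknackEVC$kn
  rot[3] = ckknackEVC$kni
  rot[4] = kknackEVC$knic
  rot[5] = knackEVC$knick
  rot[6] = nackEVC$knickk
  rot[7] = ackEVC$knickkn
  rot[8] = ckEVC$knickkna
  rot[9] = kEVC$knickknac
  rot[10] = EVC$knickknack
  rot[11] = VC$knickknackE
  rot[12] = C$knickknackEV
  rot[13] = $knickknackEVC
Sorted (with $ < everything):
  sorted[0] = $knickknackEVC
  sorted[1] = C$knickknackEV
  sorted[2] = EVC$knickknack
  sorted[3] = VC$knickknackE
  sorted[4] = ackEVC$knickkn
  sorted[5] = ckEVC$knickkna
  sorted[6] = ckknackEVC$kni
  sorted[7] = ickknackEVC$kn
  sorted[8] = kEVC$knickknac
  sorted[9] = kknackEVC$knic
  sorted[10] = knackEVC$knick
  sorted[11] = knickknackEVC$
  sorted[12] = nackEVC$knickk
  sorted[13] = nickknackEVC$k
sorted[13] = nickknackEVC$k

Answer: nickknackEVC$k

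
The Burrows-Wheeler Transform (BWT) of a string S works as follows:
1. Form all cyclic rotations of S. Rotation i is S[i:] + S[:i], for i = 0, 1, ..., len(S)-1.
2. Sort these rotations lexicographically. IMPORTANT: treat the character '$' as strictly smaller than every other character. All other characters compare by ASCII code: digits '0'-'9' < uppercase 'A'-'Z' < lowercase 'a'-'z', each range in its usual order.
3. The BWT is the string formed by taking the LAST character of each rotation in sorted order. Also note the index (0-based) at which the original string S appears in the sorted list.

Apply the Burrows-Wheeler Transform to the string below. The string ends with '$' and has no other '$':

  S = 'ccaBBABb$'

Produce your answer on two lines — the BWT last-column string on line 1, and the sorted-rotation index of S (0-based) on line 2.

All 9 rotations (rotation i = S[i:]+S[:i]):
  rot[0] = ccaBBABb$
  rot[1] = caBBABb$c
  rot[2] = aBBABb$cc
  rot[3] = BBABb$cca
  rot[4] = BABb$ccaB
  rot[5] = ABb$ccaBB
  rot[6] = Bb$ccaBBA
  rot[7] = b$ccaBBAB
  rot[8] = $ccaBBABb
Sorted (with $ < everything):
  sorted[0] = $ccaBBABb  (last char: 'b')
  sorted[1] = ABb$ccaBB  (last char: 'B')
  sorted[2] = BABb$ccaB  (last char: 'B')
  sorted[3] = BBABb$cca  (last char: 'a')
  sorted[4] = Bb$ccaBBA  (last char: 'A')
  sorted[5] = aBBABb$cc  (last char: 'c')
  sorted[6] = b$ccaBBAB  (last char: 'B')
  sorted[7] = caBBABb$c  (last char: 'c')
  sorted[8] = ccaBBABb$  (last char: '$')
Last column: bBBaAcBc$
Original string S is at sorted index 8

Answer: bBBaAcBc$
8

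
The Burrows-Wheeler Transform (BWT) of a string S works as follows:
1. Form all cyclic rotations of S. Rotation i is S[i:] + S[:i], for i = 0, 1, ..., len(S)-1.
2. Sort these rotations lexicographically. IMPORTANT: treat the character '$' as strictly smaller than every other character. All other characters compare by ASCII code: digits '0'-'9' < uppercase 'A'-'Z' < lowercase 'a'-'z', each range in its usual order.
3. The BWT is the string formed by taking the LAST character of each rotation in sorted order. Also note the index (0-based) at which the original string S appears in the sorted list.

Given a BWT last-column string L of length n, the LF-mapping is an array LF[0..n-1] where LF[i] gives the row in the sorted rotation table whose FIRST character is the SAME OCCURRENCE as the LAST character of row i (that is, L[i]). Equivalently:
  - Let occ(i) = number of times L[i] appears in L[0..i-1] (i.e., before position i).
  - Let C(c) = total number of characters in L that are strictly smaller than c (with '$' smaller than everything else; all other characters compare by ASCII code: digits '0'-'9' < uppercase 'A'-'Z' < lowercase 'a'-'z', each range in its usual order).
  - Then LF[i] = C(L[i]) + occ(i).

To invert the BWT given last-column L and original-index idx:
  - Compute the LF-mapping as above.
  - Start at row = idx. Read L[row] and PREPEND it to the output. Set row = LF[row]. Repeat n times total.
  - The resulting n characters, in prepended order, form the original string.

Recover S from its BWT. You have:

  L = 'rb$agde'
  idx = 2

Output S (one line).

LF mapping: 6 2 0 1 5 3 4
Walk LF starting at row 2, prepending L[row]:
  step 1: row=2, L[2]='$', prepend. Next row=LF[2]=0
  step 2: row=0, L[0]='r', prepend. Next row=LF[0]=6
  step 3: row=6, L[6]='e', prepend. Next row=LF[6]=4
  step 4: row=4, L[4]='g', prepend. Next row=LF[4]=5
  step 5: row=5, L[5]='d', prepend. Next row=LF[5]=3
  step 6: row=3, L[3]='a', prepend. Next row=LF[3]=1
  step 7: row=1, L[1]='b', prepend. Next row=LF[1]=2
Reversed output: badger$

Answer: badger$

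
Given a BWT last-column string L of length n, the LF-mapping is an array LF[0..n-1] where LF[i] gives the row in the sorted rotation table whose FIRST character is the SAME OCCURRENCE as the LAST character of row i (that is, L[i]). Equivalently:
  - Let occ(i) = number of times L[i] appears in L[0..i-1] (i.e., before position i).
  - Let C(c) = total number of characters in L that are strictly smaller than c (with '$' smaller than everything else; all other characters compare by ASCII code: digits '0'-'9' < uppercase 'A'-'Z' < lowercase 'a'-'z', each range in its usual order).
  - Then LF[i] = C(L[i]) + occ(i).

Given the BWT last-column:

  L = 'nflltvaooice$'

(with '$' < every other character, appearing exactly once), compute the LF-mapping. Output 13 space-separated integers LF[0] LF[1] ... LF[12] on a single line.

Char counts: '$':1, 'a':1, 'c':1, 'e':1, 'f':1, 'i':1, 'l':2, 'n':1, 'o':2, 't':1, 'v':1
C (first-col start): C('$')=0, C('a')=1, C('c')=2, C('e')=3, C('f')=4, C('i')=5, C('l')=6, C('n')=8, C('o')=9, C('t')=11, C('v')=12
L[0]='n': occ=0, LF[0]=C('n')+0=8+0=8
L[1]='f': occ=0, LF[1]=C('f')+0=4+0=4
L[2]='l': occ=0, LF[2]=C('l')+0=6+0=6
L[3]='l': occ=1, LF[3]=C('l')+1=6+1=7
L[4]='t': occ=0, LF[4]=C('t')+0=11+0=11
L[5]='v': occ=0, LF[5]=C('v')+0=12+0=12
L[6]='a': occ=0, LF[6]=C('a')+0=1+0=1
L[7]='o': occ=0, LF[7]=C('o')+0=9+0=9
L[8]='o': occ=1, LF[8]=C('o')+1=9+1=10
L[9]='i': occ=0, LF[9]=C('i')+0=5+0=5
L[10]='c': occ=0, LF[10]=C('c')+0=2+0=2
L[11]='e': occ=0, LF[11]=C('e')+0=3+0=3
L[12]='$': occ=0, LF[12]=C('$')+0=0+0=0

Answer: 8 4 6 7 11 12 1 9 10 5 2 3 0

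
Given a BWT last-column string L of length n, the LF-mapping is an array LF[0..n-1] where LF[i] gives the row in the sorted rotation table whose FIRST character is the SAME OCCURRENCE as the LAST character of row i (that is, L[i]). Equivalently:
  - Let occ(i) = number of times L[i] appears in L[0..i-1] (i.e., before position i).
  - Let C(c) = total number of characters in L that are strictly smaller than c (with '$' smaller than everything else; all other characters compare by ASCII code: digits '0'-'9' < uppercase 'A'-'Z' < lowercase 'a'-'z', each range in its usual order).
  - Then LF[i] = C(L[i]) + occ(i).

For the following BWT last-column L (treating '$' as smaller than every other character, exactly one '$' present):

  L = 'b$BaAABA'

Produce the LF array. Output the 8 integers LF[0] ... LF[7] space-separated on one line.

Char counts: '$':1, 'A':3, 'B':2, 'a':1, 'b':1
C (first-col start): C('$')=0, C('A')=1, C('B')=4, C('a')=6, C('b')=7
L[0]='b': occ=0, LF[0]=C('b')+0=7+0=7
L[1]='$': occ=0, LF[1]=C('$')+0=0+0=0
L[2]='B': occ=0, LF[2]=C('B')+0=4+0=4
L[3]='a': occ=0, LF[3]=C('a')+0=6+0=6
L[4]='A': occ=0, LF[4]=C('A')+0=1+0=1
L[5]='A': occ=1, LF[5]=C('A')+1=1+1=2
L[6]='B': occ=1, LF[6]=C('B')+1=4+1=5
L[7]='A': occ=2, LF[7]=C('A')+2=1+2=3

Answer: 7 0 4 6 1 2 5 3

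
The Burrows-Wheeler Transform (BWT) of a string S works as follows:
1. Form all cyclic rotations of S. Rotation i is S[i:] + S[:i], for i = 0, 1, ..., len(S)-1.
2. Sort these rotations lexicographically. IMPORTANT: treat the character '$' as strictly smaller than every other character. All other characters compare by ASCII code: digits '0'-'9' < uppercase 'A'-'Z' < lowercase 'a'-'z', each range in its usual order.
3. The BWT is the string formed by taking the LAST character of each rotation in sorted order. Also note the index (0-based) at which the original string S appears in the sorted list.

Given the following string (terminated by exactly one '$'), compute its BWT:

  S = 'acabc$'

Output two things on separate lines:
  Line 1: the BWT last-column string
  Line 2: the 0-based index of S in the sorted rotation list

All 6 rotations (rotation i = S[i:]+S[:i]):
  rot[0] = acabc$
  rot[1] = cabc$a
  rot[2] = abc$ac
  rot[3] = bc$aca
  rot[4] = c$acab
  rot[5] = $acabc
Sorted (with $ < everything):
  sorted[0] = $acabc  (last char: 'c')
  sorted[1] = abc$ac  (last char: 'c')
  sorted[2] = acabc$  (last char: '$')
  sorted[3] = bc$aca  (last char: 'a')
  sorted[4] = c$acab  (last char: 'b')
  sorted[5] = cabc$a  (last char: 'a')
Last column: cc$aba
Original string S is at sorted index 2

Answer: cc$aba
2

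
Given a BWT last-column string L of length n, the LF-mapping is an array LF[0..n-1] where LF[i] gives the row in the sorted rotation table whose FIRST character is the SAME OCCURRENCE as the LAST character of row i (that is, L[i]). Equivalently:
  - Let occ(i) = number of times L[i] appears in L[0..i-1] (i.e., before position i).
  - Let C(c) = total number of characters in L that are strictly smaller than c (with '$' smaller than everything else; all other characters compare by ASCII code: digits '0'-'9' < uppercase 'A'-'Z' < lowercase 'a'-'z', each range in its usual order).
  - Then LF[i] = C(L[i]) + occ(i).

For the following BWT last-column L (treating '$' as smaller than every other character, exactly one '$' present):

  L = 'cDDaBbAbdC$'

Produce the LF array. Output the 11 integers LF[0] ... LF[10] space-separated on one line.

Answer: 9 4 5 6 2 7 1 8 10 3 0

Derivation:
Char counts: '$':1, 'A':1, 'B':1, 'C':1, 'D':2, 'a':1, 'b':2, 'c':1, 'd':1
C (first-col start): C('$')=0, C('A')=1, C('B')=2, C('C')=3, C('D')=4, C('a')=6, C('b')=7, C('c')=9, C('d')=10
L[0]='c': occ=0, LF[0]=C('c')+0=9+0=9
L[1]='D': occ=0, LF[1]=C('D')+0=4+0=4
L[2]='D': occ=1, LF[2]=C('D')+1=4+1=5
L[3]='a': occ=0, LF[3]=C('a')+0=6+0=6
L[4]='B': occ=0, LF[4]=C('B')+0=2+0=2
L[5]='b': occ=0, LF[5]=C('b')+0=7+0=7
L[6]='A': occ=0, LF[6]=C('A')+0=1+0=1
L[7]='b': occ=1, LF[7]=C('b')+1=7+1=8
L[8]='d': occ=0, LF[8]=C('d')+0=10+0=10
L[9]='C': occ=0, LF[9]=C('C')+0=3+0=3
L[10]='$': occ=0, LF[10]=C('$')+0=0+0=0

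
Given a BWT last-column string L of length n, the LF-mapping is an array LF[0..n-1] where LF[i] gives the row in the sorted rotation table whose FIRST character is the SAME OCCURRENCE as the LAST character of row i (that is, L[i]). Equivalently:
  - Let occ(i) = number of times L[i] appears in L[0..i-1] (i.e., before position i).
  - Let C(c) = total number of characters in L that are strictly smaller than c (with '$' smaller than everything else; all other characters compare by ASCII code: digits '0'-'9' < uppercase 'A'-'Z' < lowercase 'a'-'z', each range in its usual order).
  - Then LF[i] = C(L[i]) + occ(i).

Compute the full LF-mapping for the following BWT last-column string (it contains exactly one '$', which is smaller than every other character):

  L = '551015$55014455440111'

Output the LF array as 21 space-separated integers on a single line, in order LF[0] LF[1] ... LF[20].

Answer: 14 15 4 1 5 16 0 17 18 2 6 10 11 19 20 12 13 3 7 8 9

Derivation:
Char counts: '$':1, '0':3, '1':6, '4':4, '5':7
C (first-col start): C('$')=0, C('0')=1, C('1')=4, C('4')=10, C('5')=14
L[0]='5': occ=0, LF[0]=C('5')+0=14+0=14
L[1]='5': occ=1, LF[1]=C('5')+1=14+1=15
L[2]='1': occ=0, LF[2]=C('1')+0=4+0=4
L[3]='0': occ=0, LF[3]=C('0')+0=1+0=1
L[4]='1': occ=1, LF[4]=C('1')+1=4+1=5
L[5]='5': occ=2, LF[5]=C('5')+2=14+2=16
L[6]='$': occ=0, LF[6]=C('$')+0=0+0=0
L[7]='5': occ=3, LF[7]=C('5')+3=14+3=17
L[8]='5': occ=4, LF[8]=C('5')+4=14+4=18
L[9]='0': occ=1, LF[9]=C('0')+1=1+1=2
L[10]='1': occ=2, LF[10]=C('1')+2=4+2=6
L[11]='4': occ=0, LF[11]=C('4')+0=10+0=10
L[12]='4': occ=1, LF[12]=C('4')+1=10+1=11
L[13]='5': occ=5, LF[13]=C('5')+5=14+5=19
L[14]='5': occ=6, LF[14]=C('5')+6=14+6=20
L[15]='4': occ=2, LF[15]=C('4')+2=10+2=12
L[16]='4': occ=3, LF[16]=C('4')+3=10+3=13
L[17]='0': occ=2, LF[17]=C('0')+2=1+2=3
L[18]='1': occ=3, LF[18]=C('1')+3=4+3=7
L[19]='1': occ=4, LF[19]=C('1')+4=4+4=8
L[20]='1': occ=5, LF[20]=C('1')+5=4+5=9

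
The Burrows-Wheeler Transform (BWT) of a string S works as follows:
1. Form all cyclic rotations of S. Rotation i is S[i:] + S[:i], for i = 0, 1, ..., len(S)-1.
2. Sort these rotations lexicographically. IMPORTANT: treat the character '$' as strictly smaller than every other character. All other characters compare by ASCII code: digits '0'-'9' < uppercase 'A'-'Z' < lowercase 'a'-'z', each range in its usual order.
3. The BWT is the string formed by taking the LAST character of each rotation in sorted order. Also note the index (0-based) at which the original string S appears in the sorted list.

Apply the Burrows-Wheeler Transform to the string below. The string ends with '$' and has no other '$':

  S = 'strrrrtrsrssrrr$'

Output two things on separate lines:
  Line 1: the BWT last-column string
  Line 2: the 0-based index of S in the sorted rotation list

All 16 rotations (rotation i = S[i:]+S[:i]):
  rot[0] = strrrrtrsrssrrr$
  rot[1] = trrrrtrsrssrrr$s
  rot[2] = rrrrtrsrssrrr$st
  rot[3] = rrrtrsrssrrr$str
  rot[4] = rrtrsrssrrr$strr
  rot[5] = rtrsrssrrr$strrr
  rot[6] = trsrssrrr$strrrr
  rot[7] = rsrssrrr$strrrrt
  rot[8] = srssrrr$strrrrtr
  rot[9] = rssrrr$strrrrtrs
  rot[10] = ssrrr$strrrrtrsr
  rot[11] = srrr$strrrrtrsrs
  rot[12] = rrr$strrrrtrsrss
  rot[13] = rr$strrrrtrsrssr
  rot[14] = r$strrrrtrsrssrr
  rot[15] = $strrrrtrsrssrrr
Sorted (with $ < everything):
  sorted[0] = $strrrrtrsrssrrr  (last char: 'r')
  sorted[1] = r$strrrrtrsrssrr  (last char: 'r')
  sorted[2] = rr$strrrrtrsrssr  (last char: 'r')
  sorted[3] = rrr$strrrrtrsrss  (last char: 's')
  sorted[4] = rrrrtrsrssrrr$st  (last char: 't')
  sorted[5] = rrrtrsrssrrr$str  (last char: 'r')
  sorted[6] = rrtrsrssrrr$strr  (last char: 'r')
  sorted[7] = rsrssrrr$strrrrt  (last char: 't')
  sorted[8] = rssrrr$strrrrtrs  (last char: 's')
  sorted[9] = rtrsrssrrr$strrr  (last char: 'r')
  sorted[10] = srrr$strrrrtrsrs  (last char: 's')
  sorted[11] = srssrrr$strrrrtr  (last char: 'r')
  sorted[12] = ssrrr$strrrrtrsr  (last char: 'r')
  sorted[13] = strrrrtrsrssrrr$  (last char: '$')
  sorted[14] = trrrrtrsrssrrr$s  (last char: 's')
  sorted[15] = trsrssrrr$strrrr  (last char: 'r')
Last column: rrrstrrtsrsrr$sr
Original string S is at sorted index 13

Answer: rrrstrrtsrsrr$sr
13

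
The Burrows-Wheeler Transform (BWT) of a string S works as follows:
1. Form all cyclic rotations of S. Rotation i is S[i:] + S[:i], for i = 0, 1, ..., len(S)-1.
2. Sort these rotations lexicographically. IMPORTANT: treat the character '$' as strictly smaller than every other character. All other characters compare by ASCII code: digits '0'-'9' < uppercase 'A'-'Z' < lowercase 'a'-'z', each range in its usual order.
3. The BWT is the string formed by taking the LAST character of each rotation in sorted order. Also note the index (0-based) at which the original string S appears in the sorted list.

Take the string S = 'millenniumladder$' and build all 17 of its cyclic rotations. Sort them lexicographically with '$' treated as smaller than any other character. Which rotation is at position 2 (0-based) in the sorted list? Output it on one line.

Answer: dder$millenniumla

Derivation:
All 17 rotations (rotation i = S[i:]+S[:i]):
  rot[0] = millenniumladder$
  rot[1] = illenniumladder$m
  rot[2] = llenniumladder$mi
  rot[3] = lenniumladder$mil
  rot[4] = enniumladder$mill
  rot[5] = nniumladder$mille
  rot[6] = niumladder$millen
  rot[7] = iumladder$millenn
  rot[8] = umladder$millenni
  rot[9] = mladder$millenniu
  rot[10] = ladder$millennium
  rot[11] = adder$millenniuml
  rot[12] = dder$millenniumla
  rot[13] = der$millenniumlad
  rot[14] = er$millenniumladd
  rot[15] = r$millenniumladde
  rot[16] = $millenniumladder
Sorted (with $ < everything):
  sorted[0] = $millenniumladder
  sorted[1] = adder$millenniuml
  sorted[2] = dder$millenniumla
  sorted[3] = der$millenniumlad
  sorted[4] = enniumladder$mill
  sorted[5] = er$millenniumladd
  sorted[6] = illenniumladder$m
  sorted[7] = iumladder$millenn
  sorted[8] = ladder$millennium
  sorted[9] = lenniumladder$mil
  sorted[10] = llenniumladder$mi
  sorted[11] = millenniumladder$
  sorted[12] = mladder$millenniu
  sorted[13] = niumladder$millen
  sorted[14] = nniumladder$mille
  sorted[15] = r$millenniumladde
  sorted[16] = umladder$millenni
sorted[2] = dder$millenniumla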